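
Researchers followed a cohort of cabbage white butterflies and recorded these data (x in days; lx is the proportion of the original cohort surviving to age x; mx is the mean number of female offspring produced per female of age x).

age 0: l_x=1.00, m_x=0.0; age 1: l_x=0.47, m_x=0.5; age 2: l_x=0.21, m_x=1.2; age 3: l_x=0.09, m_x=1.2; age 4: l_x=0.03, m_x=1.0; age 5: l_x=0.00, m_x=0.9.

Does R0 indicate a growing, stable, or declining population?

R0 = Σ lx·mx = 0 + 0.235 + 0.252 + 0.108 + 0.03 + 0 = 0.625
R0 < 1, so the population is declining.

declining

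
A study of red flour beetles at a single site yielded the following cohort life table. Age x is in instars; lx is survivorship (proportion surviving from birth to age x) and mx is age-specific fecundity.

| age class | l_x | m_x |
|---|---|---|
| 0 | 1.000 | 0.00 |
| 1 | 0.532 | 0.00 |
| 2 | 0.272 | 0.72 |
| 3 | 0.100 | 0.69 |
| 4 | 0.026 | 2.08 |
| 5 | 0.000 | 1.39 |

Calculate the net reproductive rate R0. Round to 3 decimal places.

lx·mx by age: 0, 0, 0.19584, 0.069, 0.05408, 0
R0 = Σ lx·mx = 0.31892 → 0.319

0.319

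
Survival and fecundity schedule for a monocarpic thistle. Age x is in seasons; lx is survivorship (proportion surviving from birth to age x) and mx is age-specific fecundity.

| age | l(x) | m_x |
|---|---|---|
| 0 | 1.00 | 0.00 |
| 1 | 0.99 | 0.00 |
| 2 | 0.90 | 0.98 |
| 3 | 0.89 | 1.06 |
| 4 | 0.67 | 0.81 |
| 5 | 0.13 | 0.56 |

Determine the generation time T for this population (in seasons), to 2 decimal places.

lx·mx: 0, 0, 0.882, 0.9434, 0.5427, 0.0728 → R0 = 2.4409
x·lx·mx: 0, 0, 1.764, 2.8302, 2.1708, 0.364 → Σ = 7.129
T = 7.129 / 2.4409 = 2.920644… → 2.92

2.92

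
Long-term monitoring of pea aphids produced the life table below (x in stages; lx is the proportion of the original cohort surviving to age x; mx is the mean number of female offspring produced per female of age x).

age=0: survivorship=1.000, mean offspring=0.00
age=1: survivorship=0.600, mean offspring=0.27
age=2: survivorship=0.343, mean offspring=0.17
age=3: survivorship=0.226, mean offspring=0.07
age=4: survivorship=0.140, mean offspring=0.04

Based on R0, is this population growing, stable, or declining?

declining

R0 = Σ lx·mx = 0 + 0.162 + 0.05831 + 0.01582 + 0.0056 = 0.24173
R0 < 1, so the population is declining.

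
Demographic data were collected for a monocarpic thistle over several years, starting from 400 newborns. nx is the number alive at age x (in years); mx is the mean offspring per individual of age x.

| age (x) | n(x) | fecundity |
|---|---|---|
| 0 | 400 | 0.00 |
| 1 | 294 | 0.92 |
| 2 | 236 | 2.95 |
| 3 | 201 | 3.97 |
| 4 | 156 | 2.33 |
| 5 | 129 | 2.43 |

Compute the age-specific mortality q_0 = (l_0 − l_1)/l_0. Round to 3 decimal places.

0.265

lx = nx/n0 = nx/400: 1, 0.735, 0.59, 0.5025, 0.39, 0.3225
q_0 = (l_0 − l_1) / l_0 = (1 − 0.735) / 1
     = 0.265 / 1 = 0.265 → 0.265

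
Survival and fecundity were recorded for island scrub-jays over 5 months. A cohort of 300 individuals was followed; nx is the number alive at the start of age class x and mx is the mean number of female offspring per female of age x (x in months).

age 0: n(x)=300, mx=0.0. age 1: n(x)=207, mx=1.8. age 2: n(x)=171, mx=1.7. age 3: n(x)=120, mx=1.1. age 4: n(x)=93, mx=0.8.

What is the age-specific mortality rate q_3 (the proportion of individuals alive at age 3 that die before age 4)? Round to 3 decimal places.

0.225

lx = nx/n0 = nx/300: 1, 0.69, 0.57, 0.4, 0.31
q_3 = (l_3 − l_4) / l_3 = (0.4 − 0.31) / 0.4
     = 0.09 / 0.4 = 0.225 → 0.225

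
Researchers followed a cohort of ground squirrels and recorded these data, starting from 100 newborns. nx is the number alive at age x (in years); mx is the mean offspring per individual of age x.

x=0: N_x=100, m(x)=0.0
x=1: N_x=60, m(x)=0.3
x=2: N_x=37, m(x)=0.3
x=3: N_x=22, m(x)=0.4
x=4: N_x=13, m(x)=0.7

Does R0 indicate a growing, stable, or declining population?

lx = nx/n0 = nx/100: 1, 0.6, 0.37, 0.22, 0.13
R0 = Σ lx·mx = 0 + 0.18 + 0.111 + 0.088 + 0.091 = 0.47
R0 < 1, so the population is declining.

declining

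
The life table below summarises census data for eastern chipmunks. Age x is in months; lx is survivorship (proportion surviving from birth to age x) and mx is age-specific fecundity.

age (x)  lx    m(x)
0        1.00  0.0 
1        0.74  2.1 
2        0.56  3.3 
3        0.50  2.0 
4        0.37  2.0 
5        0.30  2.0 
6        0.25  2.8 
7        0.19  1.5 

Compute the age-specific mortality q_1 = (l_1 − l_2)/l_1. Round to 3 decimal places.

0.243

q_1 = (l_1 − l_2) / l_1 = (0.74 − 0.56) / 0.74
     = 0.18 / 0.74 = 0.243243… → 0.243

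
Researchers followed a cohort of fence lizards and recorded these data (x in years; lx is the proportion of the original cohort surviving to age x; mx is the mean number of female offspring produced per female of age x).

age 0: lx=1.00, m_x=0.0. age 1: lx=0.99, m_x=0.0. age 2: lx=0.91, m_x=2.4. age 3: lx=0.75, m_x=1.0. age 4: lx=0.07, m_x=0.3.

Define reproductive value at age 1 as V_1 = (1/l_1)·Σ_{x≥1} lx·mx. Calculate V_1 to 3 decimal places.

2.985

lx·mx for x ≥ 1: 0, 2.184, 0.75, 0.021 → sum = 2.955
V_1 = 2.955 / l_1 = 2.955 / 0.99 = 2.984848… → 2.985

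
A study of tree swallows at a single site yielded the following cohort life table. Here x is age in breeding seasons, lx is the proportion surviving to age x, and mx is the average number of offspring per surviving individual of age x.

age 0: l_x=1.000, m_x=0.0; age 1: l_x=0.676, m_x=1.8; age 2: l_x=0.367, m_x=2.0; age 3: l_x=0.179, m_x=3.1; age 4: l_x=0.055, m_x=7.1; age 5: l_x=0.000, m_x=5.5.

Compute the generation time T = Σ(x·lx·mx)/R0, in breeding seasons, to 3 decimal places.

lx·mx: 0, 1.2168, 0.734, 0.5549, 0.3905, 0 → R0 = 2.8962
x·lx·mx: 0, 1.2168, 1.468, 1.6647, 1.562, 0 → Σ = 5.9115
T = 5.9115 / 2.8962 = 2.041123… → 2.041

2.041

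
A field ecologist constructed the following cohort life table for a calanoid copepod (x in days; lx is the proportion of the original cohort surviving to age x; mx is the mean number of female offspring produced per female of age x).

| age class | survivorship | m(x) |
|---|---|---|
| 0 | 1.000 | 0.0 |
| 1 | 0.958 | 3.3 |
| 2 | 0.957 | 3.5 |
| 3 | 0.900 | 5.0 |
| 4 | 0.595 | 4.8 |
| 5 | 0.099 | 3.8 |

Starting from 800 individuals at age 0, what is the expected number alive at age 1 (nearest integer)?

766

Expected survivors = N0 · l_1 = 800 × 0.958 = 766.4 → 766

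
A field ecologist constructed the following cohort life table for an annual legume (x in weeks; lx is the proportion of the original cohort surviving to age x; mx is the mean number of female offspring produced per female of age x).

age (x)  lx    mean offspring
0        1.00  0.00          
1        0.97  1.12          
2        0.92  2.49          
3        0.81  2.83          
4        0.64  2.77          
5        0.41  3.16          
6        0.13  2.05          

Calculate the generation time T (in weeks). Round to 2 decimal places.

3.08

lx·mx: 0, 1.0864, 2.2908, 2.2923, 1.7728, 1.2956, 0.2665 → R0 = 9.0044
x·lx·mx: 0, 1.0864, 4.5816, 6.8769, 7.0912, 6.478, 1.599 → Σ = 27.7131
T = 27.7131 / 9.0044 = 3.077729… → 3.08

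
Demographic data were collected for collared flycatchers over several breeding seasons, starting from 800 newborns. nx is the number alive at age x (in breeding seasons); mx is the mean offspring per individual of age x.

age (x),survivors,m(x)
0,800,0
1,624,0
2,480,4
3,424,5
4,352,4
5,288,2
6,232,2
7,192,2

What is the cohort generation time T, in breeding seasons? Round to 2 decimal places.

lx = nx/n0 = nx/800: 1, 0.78, 0.6, 0.53, 0.44, 0.36, 0.29, 0.24
lx·mx: 0, 0, 2.4, 2.65, 1.76, 0.72, 0.58, 0.48 → R0 = 8.59
x·lx·mx: 0, 0, 4.8, 7.95, 7.04, 3.6, 3.48, 3.36 → Σ = 30.23
T = 30.23 / 8.59 = 3.519208… → 3.52

3.52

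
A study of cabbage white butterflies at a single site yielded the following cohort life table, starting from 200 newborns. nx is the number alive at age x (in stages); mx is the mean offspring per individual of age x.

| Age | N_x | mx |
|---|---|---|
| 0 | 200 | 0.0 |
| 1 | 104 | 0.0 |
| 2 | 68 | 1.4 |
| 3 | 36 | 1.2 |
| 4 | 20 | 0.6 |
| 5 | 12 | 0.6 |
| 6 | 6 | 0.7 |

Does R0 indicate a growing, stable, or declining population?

lx = nx/n0 = nx/200: 1, 0.52, 0.34, 0.18, 0.1, 0.06, 0.03
R0 = Σ lx·mx = 0 + 0 + 0.476 + 0.216 + 0.06 + 0.036 + 0.021 = 0.809
R0 < 1, so the population is declining.

declining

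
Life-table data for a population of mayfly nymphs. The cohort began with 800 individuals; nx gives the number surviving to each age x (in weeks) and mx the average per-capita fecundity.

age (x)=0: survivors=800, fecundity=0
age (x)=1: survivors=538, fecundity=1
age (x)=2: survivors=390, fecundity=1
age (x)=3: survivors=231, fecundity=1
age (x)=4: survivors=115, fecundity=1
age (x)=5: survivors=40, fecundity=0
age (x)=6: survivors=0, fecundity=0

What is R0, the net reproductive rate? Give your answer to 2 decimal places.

lx = nx/n0 = nx/800: 1, 0.6725, 0.4875, 0.28875, 0.14375, 0.05, 0
lx·mx by age: 0, 0.6725, 0.4875, 0.28875, 0.14375, 0, 0
R0 = Σ lx·mx = 1.5925 → 1.59

1.59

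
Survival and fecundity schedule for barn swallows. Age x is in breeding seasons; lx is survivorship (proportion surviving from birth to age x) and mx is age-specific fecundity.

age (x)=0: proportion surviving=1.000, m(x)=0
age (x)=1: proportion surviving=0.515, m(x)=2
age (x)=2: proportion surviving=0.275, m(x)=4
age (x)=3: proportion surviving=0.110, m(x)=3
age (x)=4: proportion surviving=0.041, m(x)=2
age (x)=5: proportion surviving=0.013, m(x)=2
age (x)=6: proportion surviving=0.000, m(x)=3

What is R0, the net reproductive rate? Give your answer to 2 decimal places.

2.57

lx·mx by age: 0, 1.03, 1.1, 0.33, 0.082, 0.026, 0
R0 = Σ lx·mx = 2.568 → 2.57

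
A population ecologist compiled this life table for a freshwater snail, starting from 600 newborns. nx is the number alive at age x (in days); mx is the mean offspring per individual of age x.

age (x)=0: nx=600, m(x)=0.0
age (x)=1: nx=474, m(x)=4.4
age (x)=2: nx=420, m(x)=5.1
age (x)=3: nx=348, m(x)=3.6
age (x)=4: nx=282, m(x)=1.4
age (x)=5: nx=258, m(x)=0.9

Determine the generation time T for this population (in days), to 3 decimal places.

2.107

lx = nx/n0 = nx/600: 1, 0.79, 0.7, 0.58, 0.47, 0.43
lx·mx: 0, 3.476, 3.57, 2.088, 0.658, 0.387 → R0 = 10.179
x·lx·mx: 0, 3.476, 7.14, 6.264, 2.632, 1.935 → Σ = 21.447
T = 21.447 / 10.179 = 2.106985… → 2.107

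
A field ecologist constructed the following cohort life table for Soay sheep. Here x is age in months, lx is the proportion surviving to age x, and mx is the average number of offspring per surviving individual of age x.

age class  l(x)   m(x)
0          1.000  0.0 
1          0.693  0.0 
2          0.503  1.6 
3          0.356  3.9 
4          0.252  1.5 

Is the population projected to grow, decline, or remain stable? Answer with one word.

growing

R0 = Σ lx·mx = 0 + 0 + 0.8048 + 1.3884 + 0.378 = 2.5712
R0 > 1, so the population is growing.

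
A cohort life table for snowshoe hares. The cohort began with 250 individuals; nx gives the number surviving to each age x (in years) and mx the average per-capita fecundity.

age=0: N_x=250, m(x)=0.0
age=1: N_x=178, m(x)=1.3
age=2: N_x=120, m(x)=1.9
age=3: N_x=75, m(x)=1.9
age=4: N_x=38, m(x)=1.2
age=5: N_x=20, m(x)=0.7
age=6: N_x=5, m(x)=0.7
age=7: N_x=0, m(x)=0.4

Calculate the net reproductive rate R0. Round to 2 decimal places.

lx = nx/n0 = nx/250: 1, 0.712, 0.48, 0.3, 0.152, 0.08, 0.02, 0
lx·mx by age: 0, 0.9256, 0.912, 0.57, 0.1824, 0.056, 0.014, 0
R0 = Σ lx·mx = 2.66 → 2.66

2.66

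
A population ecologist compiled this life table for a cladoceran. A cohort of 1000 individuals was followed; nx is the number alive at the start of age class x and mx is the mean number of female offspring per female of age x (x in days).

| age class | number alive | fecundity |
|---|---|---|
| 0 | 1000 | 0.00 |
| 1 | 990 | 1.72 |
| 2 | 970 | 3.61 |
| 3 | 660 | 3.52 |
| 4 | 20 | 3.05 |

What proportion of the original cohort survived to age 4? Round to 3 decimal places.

0.020

l_4 = n_4/n_0 = 20/1000 = 0.02 → 0.020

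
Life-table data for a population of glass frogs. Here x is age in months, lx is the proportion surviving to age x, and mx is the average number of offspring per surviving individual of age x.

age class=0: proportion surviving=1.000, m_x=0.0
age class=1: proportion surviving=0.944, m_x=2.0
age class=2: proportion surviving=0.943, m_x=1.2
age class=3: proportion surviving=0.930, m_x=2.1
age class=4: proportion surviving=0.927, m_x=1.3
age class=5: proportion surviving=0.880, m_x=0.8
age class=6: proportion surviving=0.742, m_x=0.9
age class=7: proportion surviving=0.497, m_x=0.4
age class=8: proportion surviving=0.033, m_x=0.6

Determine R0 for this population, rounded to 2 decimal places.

7.77

lx·mx by age: 0, 1.888, 1.1316, 1.953, 1.2051, 0.704, 0.6678, 0.1988, 0.0198
R0 = Σ lx·mx = 7.7681 → 7.77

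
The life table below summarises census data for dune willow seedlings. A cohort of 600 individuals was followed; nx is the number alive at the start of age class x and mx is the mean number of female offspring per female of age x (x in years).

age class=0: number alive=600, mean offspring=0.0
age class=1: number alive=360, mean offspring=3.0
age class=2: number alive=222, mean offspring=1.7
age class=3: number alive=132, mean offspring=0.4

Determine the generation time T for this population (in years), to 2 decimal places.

1.32

lx = nx/n0 = nx/600: 1, 0.6, 0.37, 0.22
lx·mx: 0, 1.8, 0.629, 0.088 → R0 = 2.517
x·lx·mx: 0, 1.8, 1.258, 0.264 → Σ = 3.322
T = 3.322 / 2.517 = 1.319825… → 1.32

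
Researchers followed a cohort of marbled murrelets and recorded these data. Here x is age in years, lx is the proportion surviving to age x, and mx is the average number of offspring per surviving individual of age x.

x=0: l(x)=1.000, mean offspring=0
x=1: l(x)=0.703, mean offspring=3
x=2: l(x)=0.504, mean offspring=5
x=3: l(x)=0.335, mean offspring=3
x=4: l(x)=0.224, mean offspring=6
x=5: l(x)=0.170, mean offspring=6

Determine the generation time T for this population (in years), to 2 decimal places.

2.58

lx·mx: 0, 2.109, 2.52, 1.005, 1.344, 1.02 → R0 = 7.998
x·lx·mx: 0, 2.109, 5.04, 3.015, 5.376, 5.1 → Σ = 20.64
T = 20.64 / 7.998 = 2.580645… → 2.58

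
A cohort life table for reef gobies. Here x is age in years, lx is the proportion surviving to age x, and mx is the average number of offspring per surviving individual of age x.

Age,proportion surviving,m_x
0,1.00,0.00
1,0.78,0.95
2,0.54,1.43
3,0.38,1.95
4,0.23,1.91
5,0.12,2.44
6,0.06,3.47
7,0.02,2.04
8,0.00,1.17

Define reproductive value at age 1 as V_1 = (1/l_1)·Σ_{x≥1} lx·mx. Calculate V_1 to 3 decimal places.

4.148

lx·mx for x ≥ 1: 0.741, 0.7722, 0.741, 0.4393, 0.2928, 0.2082, 0.0408, 0 → sum = 3.2353
V_1 = 3.2353 / l_1 = 3.2353 / 0.78 = 4.147821… → 4.148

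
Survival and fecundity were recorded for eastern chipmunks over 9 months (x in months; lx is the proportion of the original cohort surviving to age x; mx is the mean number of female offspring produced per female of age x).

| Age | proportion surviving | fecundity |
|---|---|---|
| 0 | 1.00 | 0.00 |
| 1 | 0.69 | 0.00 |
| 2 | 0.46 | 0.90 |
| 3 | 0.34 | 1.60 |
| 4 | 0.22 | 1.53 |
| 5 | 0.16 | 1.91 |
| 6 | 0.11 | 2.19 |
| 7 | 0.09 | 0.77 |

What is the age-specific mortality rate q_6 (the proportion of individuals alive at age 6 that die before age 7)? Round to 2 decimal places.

q_6 = (l_6 − l_7) / l_6 = (0.11 − 0.09) / 0.11
     = 0.02 / 0.11 = 0.181818… → 0.18

0.18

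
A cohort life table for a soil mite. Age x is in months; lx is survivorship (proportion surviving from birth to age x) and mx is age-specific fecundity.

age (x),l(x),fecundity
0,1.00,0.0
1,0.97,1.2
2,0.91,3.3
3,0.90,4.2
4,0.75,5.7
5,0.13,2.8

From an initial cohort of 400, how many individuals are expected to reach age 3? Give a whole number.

360

Expected survivors = N0 · l_3 = 400 × 0.90 = 360 → 360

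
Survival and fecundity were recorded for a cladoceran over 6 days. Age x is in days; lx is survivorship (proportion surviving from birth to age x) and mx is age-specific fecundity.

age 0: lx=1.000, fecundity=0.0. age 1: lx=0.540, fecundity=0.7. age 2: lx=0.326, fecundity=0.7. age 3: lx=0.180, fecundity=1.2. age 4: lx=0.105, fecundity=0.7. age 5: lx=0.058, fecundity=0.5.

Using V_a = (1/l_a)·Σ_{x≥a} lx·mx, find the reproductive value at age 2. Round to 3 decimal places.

1.677

lx·mx for x ≥ 2: 0.2282, 0.216, 0.0735, 0.029 → sum = 0.5467
V_2 = 0.5467 / l_2 = 0.5467 / 0.326 = 1.676994… → 1.677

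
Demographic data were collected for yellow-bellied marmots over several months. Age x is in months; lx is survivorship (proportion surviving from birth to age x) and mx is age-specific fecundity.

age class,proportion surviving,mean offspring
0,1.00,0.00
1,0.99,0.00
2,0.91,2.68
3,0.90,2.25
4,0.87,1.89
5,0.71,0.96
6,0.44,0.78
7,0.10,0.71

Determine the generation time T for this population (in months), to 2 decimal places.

3.26

lx·mx: 0, 0, 2.4388, 2.025, 1.6443, 0.6816, 0.3432, 0.071 → R0 = 7.2039
x·lx·mx: 0, 0, 4.8776, 6.075, 6.5772, 3.408, 2.0592, 0.497 → Σ = 23.494
T = 23.494 / 7.2039 = 3.261289… → 3.26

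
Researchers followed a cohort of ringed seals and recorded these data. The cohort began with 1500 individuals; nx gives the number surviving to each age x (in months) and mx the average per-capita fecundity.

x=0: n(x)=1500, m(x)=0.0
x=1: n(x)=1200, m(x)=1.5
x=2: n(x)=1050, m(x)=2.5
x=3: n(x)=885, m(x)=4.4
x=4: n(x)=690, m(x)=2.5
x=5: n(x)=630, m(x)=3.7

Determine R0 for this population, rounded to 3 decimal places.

lx = nx/n0 = nx/1500: 1, 0.8, 0.7, 0.59, 0.46, 0.42
lx·mx by age: 0, 1.2, 1.75, 2.596, 1.15, 1.554
R0 = Σ lx·mx = 8.25 → 8.250

8.250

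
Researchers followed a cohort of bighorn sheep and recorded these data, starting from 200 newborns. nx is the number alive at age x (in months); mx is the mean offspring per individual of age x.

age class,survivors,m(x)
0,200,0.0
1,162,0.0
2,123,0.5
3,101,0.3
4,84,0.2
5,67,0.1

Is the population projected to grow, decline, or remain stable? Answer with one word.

lx = nx/n0 = nx/200: 1, 0.81, 0.615, 0.505, 0.42, 0.335
R0 = Σ lx·mx = 0 + 0 + 0.3075 + 0.1515 + 0.084 + 0.0335 = 0.5765
R0 < 1, so the population is declining.

declining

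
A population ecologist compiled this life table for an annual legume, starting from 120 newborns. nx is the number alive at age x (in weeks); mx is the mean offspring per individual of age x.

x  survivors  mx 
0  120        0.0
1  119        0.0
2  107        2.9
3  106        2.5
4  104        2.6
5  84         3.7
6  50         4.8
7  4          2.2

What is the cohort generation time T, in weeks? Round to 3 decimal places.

lx = nx/n0 = nx/120: 1, 0.99167…, 0.89167…, 0.88333…, 0.86667…, 0.7, 0.41667…, 0.03333…
lx·mx: 0, 0, 2.585833…, 2.208333…, 2.253333…, 2.59, 2…, 0.073333… → R0 = 11.710833…
x·lx·mx: 0, 0, 5.171667…, 6.625…, 9.013333…, 12.95, 12…, 0.513333… → Σ = 46.273333…
T = 46.273333… / 11.710833… = 3.951327… → 3.951

3.951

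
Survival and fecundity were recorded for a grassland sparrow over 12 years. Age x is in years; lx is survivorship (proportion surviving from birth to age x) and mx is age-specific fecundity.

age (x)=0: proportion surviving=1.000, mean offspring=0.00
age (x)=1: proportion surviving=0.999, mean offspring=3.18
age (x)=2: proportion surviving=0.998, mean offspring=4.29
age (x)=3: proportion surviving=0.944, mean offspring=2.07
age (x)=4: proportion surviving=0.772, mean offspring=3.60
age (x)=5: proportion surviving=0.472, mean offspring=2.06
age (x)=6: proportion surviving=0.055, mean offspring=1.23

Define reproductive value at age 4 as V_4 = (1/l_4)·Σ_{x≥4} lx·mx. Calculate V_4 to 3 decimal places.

4.947

lx·mx for x ≥ 4: 2.7792, 0.97232, 0.06765 → sum = 3.81917
V_4 = 3.81917 / l_4 = 3.81917 / 0.772 = 4.947111… → 4.947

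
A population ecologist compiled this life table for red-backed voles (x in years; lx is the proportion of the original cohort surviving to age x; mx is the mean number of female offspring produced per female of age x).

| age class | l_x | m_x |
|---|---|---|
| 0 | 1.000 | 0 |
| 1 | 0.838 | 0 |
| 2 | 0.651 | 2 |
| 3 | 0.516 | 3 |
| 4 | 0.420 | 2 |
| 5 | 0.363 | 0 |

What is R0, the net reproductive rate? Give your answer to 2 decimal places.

3.69

lx·mx by age: 0, 0, 1.302, 1.548, 0.84, 0
R0 = Σ lx·mx = 3.69 → 3.69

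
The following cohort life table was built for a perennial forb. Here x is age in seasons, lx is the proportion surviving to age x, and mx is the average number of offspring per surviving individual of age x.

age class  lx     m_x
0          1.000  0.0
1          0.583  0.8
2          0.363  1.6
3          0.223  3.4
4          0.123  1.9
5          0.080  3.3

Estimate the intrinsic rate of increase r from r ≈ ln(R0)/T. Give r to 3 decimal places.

R0 = Σ lx·mx = 0 + 0.4664 + 0.5808 + 0.7582 + 0.2337 + 0.264 = 2.3031
Σ x·lx·mx = 6.1574; T = 6.1574/2.3031 = 2.67353…
r ≈ ln(R0)/T = ln(2.3031)/2.67353… = 0.31204… → 0.312

0.312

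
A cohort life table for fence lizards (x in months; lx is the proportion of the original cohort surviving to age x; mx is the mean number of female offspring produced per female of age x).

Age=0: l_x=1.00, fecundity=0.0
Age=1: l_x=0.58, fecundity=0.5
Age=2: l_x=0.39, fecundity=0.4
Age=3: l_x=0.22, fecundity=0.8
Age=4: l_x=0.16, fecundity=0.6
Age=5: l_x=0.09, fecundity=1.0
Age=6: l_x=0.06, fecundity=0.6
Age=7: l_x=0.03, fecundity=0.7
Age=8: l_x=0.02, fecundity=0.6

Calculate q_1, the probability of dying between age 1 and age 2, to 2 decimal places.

q_1 = (l_1 − l_2) / l_1 = (0.58 − 0.39) / 0.58
     = 0.19 / 0.58 = 0.327586… → 0.33

0.33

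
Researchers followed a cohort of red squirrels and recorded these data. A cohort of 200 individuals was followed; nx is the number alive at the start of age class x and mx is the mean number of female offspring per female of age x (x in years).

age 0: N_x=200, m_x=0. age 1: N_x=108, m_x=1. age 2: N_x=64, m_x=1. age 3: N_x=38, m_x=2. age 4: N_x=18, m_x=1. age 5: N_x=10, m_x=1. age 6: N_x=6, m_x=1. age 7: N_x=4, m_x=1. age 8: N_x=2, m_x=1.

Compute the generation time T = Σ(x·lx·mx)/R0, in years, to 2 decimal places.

2.31

lx = nx/n0 = nx/200: 1, 0.54, 0.32, 0.19, 0.09, 0.05, 0.03, 0.02, 0.01
lx·mx: 0, 0.54, 0.32, 0.38, 0.09, 0.05, 0.03, 0.02, 0.01 → R0 = 1.44
x·lx·mx: 0, 0.54, 0.64, 1.14, 0.36, 0.25, 0.18, 0.14, 0.08 → Σ = 3.33
T = 3.33 / 1.44 = 2.3125 → 2.31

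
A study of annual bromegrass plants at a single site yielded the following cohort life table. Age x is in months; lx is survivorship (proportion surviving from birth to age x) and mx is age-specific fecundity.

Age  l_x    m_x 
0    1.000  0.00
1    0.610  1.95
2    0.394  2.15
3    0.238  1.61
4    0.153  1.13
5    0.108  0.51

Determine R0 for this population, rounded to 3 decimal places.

2.648

lx·mx by age: 0, 1.1895, 0.8471, 0.38318, 0.17289, 0.05508
R0 = Σ lx·mx = 2.64775 → 2.648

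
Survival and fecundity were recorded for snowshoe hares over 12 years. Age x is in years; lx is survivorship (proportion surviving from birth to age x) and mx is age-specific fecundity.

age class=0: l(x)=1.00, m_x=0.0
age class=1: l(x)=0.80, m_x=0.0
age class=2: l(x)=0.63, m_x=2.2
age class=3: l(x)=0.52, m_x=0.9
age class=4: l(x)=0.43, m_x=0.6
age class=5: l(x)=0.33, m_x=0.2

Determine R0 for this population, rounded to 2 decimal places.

2.18

lx·mx by age: 0, 0, 1.386, 0.468, 0.258, 0.066
R0 = Σ lx·mx = 2.178 → 2.18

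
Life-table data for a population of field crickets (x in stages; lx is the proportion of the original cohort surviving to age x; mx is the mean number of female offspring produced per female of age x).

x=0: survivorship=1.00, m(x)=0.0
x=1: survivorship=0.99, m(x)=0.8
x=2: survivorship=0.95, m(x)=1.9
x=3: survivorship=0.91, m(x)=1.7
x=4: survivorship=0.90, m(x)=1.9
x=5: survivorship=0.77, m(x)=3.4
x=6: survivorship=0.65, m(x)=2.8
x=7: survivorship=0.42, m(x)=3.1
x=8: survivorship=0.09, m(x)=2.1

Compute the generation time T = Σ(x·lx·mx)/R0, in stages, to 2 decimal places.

4.29

lx·mx: 0, 0.792, 1.805, 1.547, 1.71, 2.618, 1.82, 1.302, 0.189 → R0 = 11.783
x·lx·mx: 0, 0.792, 3.61, 4.641, 6.84, 13.09, 10.92, 9.114, 1.512 → Σ = 50.519
T = 50.519 / 11.783 = 4.287448… → 4.29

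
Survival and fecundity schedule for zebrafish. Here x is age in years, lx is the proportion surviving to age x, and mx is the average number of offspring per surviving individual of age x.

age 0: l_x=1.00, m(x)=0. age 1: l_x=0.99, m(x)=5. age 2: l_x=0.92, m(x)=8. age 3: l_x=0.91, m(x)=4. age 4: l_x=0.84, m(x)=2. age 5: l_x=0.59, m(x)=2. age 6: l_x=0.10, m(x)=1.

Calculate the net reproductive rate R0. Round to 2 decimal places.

18.91

lx·mx by age: 0, 4.95, 7.36, 3.64, 1.68, 1.18, 0.1
R0 = Σ lx·mx = 18.91 → 18.91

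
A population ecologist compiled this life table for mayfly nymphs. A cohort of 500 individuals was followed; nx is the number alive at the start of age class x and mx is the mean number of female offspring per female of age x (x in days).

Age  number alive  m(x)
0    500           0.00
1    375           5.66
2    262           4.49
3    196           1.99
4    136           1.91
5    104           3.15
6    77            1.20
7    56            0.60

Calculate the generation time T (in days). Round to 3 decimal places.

2.070

lx = nx/n0 = nx/500: 1, 0.75, 0.524, 0.392, 0.272, 0.208, 0.154, 0.112
lx·mx: 0, 4.245, 2.35276, 0.78008, 0.51952, 0.6552, 0.1848, 0.0672 → R0 = 8.80456
x·lx·mx: 0, 4.245, 4.70552, 2.34024, 2.07808, 3.276, 1.1088, 0.4704 → Σ = 18.22404
T = 18.22404 / 8.80456 = 2.069841… → 2.070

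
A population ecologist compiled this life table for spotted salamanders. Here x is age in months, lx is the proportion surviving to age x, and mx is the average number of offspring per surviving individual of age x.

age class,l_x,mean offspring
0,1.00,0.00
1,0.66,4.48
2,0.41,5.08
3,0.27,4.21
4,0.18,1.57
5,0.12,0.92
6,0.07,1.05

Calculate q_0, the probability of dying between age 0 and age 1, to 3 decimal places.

0.340

q_0 = (l_0 − l_1) / l_0 = (1 − 0.66) / 1
     = 0.34 / 1 = 0.34 → 0.340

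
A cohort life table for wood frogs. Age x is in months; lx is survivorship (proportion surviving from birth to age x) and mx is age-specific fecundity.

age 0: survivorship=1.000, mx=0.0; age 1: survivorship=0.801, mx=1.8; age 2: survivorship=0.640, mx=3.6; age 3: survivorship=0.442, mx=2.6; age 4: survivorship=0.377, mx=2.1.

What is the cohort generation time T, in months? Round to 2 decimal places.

lx·mx: 0, 1.4418, 2.304, 1.1492, 0.7917 → R0 = 5.6867
x·lx·mx: 0, 1.4418, 4.608, 3.4476, 3.1668 → Σ = 12.6642
T = 12.6642 / 5.6867 = 2.226986… → 2.23

2.23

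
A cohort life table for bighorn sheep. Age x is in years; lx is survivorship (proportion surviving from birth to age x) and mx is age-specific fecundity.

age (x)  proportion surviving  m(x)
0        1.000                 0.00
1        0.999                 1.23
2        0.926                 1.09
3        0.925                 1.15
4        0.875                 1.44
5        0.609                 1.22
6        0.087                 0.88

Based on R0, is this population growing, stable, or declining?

growing

R0 = Σ lx·mx = 0 + 1.22877 + 1.00934 + 1.06375 + 1.26 + 0.74298 + 0.07656 = 5.3814
R0 > 1, so the population is growing.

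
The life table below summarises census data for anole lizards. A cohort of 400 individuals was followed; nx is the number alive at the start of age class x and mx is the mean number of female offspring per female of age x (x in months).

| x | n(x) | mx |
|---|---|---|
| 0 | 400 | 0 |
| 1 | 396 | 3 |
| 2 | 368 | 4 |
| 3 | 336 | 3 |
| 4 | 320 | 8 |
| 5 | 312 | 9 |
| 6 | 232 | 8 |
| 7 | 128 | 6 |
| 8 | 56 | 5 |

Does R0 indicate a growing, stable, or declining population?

lx = nx/n0 = nx/400: 1, 0.99, 0.92, 0.84, 0.8, 0.78, 0.58, 0.32, 0.14
R0 = Σ lx·mx = 0 + 2.97 + 3.68 + 2.52 + 6.4 + 7.02 + 4.64 + 1.92 + 0.7 = 29.85
R0 > 1, so the population is growing.

growing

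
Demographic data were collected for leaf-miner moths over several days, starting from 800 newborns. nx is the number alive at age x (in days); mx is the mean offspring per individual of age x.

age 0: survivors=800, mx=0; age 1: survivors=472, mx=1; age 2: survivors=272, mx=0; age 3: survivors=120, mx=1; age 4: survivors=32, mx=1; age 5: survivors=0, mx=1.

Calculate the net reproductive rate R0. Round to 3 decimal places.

lx = nx/n0 = nx/800: 1, 0.59, 0.34, 0.15, 0.04, 0
lx·mx by age: 0, 0.59, 0, 0.15, 0.04, 0
R0 = Σ lx·mx = 0.78 → 0.780

0.780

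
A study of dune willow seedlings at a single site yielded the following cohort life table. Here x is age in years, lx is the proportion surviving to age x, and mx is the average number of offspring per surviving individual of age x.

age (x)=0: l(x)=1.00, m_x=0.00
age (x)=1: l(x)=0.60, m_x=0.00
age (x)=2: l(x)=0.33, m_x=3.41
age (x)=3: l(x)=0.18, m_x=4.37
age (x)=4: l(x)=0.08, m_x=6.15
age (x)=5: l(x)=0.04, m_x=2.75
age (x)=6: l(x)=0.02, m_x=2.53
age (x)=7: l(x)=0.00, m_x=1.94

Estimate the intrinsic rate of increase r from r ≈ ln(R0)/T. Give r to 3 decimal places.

0.325

R0 = Σ lx·mx = 0 + 0 + 1.1253 + 0.7866 + 0.492 + 0.11 + 0.0506 + 0 = 2.5645
Σ x·lx·mx = 7.432; T = 7.432/2.5645 = 2.89803…
r ≈ ln(R0)/T = ln(2.5645)/2.89803… = 0.32497… → 0.325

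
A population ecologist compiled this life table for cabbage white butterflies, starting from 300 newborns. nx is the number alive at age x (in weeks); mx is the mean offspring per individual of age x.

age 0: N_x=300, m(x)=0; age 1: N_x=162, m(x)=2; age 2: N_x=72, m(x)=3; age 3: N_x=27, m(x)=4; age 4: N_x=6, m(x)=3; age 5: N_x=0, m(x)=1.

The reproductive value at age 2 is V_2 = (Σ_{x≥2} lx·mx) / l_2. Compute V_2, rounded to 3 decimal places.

lx = nx/n0 = nx/300: 1, 0.54, 0.24, 0.09, 0.02, 0
lx·mx for x ≥ 2: 0.72, 0.36, 0.06, 0 → sum = 1.14
V_2 = 1.14 / l_2 = 1.14 / 0.24 = 4.75 → 4.750

4.750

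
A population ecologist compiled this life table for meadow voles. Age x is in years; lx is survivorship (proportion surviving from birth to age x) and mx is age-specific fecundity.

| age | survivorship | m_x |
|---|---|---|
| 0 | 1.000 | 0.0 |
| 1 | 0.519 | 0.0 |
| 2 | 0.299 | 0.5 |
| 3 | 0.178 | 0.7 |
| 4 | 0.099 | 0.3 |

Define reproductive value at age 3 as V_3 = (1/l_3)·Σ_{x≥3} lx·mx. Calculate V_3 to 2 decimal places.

lx·mx for x ≥ 3: 0.1246, 0.0297 → sum = 0.1543
V_3 = 0.1543 / l_3 = 0.1543 / 0.178 = 0.866854… → 0.87

0.87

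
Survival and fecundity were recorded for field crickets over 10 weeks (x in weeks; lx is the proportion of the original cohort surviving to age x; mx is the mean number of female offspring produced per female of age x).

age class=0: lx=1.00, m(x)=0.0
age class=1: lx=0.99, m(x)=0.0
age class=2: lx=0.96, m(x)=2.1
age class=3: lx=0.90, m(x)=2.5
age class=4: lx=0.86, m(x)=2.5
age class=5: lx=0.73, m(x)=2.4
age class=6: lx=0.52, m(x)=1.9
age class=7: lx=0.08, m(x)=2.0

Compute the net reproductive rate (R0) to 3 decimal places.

9.316

lx·mx by age: 0, 0, 2.016, 2.25, 2.15, 1.752, 0.988, 0.16
R0 = Σ lx·mx = 9.316 → 9.316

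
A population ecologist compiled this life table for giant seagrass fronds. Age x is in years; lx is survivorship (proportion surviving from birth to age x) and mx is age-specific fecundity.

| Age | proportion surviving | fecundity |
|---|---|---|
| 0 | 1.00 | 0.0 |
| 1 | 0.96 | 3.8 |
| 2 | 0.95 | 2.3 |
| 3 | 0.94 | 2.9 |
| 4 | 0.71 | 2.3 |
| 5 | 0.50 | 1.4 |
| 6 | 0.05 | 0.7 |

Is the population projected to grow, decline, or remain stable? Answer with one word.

growing

R0 = Σ lx·mx = 0 + 3.648 + 2.185 + 2.726 + 1.633 + 0.7 + 0.035 = 10.927
R0 > 1, so the population is growing.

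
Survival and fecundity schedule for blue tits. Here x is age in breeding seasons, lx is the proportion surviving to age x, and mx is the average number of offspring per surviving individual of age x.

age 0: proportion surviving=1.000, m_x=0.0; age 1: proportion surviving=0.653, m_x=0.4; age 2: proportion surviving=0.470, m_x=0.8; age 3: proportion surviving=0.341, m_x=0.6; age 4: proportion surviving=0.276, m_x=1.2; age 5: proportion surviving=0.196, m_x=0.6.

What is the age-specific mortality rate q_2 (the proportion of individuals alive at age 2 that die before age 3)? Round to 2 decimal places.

0.27

q_2 = (l_2 − l_3) / l_2 = (0.47 − 0.341) / 0.47
     = 0.129 / 0.47 = 0.274468… → 0.27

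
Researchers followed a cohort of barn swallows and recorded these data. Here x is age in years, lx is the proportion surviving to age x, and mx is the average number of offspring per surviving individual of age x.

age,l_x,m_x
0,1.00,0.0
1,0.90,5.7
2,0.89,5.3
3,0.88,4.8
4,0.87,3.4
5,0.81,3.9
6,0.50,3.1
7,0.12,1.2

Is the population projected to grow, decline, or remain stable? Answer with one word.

growing

R0 = Σ lx·mx = 0 + 5.13 + 4.717 + 4.224 + 2.958 + 3.159 + 1.55 + 0.144 = 21.882
R0 > 1, so the population is growing.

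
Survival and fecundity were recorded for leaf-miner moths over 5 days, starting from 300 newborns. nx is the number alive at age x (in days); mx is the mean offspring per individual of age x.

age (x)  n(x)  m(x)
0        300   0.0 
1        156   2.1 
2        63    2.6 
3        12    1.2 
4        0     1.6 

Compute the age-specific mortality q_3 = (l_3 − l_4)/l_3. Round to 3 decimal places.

1.000

lx = nx/n0 = nx/300: 1, 0.52, 0.21, 0.04, 0
q_3 = (l_3 − l_4) / l_3 = (0.04 − 0) / 0.04
     = 0.04 / 0.04 = 1 → 1.000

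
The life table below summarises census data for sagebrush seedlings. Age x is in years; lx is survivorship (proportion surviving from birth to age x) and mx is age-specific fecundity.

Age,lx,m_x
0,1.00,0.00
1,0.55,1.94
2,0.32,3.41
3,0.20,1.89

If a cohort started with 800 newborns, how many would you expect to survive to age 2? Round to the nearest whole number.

256

Expected survivors = N0 · l_2 = 800 × 0.32 = 256 → 256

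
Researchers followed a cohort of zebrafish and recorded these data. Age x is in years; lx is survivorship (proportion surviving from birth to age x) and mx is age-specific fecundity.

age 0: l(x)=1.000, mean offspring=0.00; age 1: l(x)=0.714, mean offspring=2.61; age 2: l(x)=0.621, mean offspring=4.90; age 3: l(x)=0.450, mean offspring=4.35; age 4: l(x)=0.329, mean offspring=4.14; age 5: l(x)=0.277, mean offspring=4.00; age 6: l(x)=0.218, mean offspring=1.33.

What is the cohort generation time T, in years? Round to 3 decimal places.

2.759

lx·mx: 0, 1.86354, 3.0429, 1.9575, 1.36206, 1.108, 0.28994 → R0 = 9.62394
x·lx·mx: 0, 1.86354, 6.0858, 5.8725, 5.44824, 5.54, 1.73964 → Σ = 26.54972
T = 26.54972 / 9.62394 = 2.758716… → 2.759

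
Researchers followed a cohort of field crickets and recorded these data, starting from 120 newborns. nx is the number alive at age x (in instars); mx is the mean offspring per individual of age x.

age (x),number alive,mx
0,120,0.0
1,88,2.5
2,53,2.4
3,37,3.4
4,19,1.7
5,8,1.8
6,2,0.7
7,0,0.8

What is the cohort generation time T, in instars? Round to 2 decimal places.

2.04

lx = nx/n0 = nx/120: 1, 0.73333…, 0.44167…, 0.30833…, 0.15833…, 0.06667…, 0.01667…, 0
lx·mx: 0, 1.833333…, 1.06…, 1.048333…, 0.269167…, 0.12…, 0.011667…, 0 → R0 = 4.3425…
x·lx·mx: 0, 1.833333…, 2.12…, 3.145…, 1.076667…, 0.6…, 0.07…, 0 → Σ = 8.845…
T = 8.845… / 4.3425… = 2.036845… → 2.04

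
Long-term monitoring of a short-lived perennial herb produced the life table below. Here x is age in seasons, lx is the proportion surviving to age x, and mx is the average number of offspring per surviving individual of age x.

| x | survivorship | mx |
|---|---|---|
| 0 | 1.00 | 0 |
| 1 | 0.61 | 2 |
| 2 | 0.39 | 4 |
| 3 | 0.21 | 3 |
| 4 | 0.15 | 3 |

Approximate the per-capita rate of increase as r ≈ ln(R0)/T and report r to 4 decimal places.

R0 = Σ lx·mx = 0 + 1.22 + 1.56 + 0.63 + 0.45 = 3.86
Σ x·lx·mx = 8.03; T = 8.03/3.86 = 2.08031…
r ≈ ln(R0)/T = ln(3.86)/2.08031… = 0.649262… → 0.6493

0.6493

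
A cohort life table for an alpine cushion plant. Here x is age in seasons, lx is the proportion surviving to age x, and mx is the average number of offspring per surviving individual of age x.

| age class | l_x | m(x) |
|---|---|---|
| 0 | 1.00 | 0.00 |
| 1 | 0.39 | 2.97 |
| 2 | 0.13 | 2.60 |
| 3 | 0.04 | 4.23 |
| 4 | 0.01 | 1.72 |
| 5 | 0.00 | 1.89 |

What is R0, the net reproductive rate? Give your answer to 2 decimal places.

1.68

lx·mx by age: 0, 1.1583, 0.338, 0.1692, 0.0172, 0
R0 = Σ lx·mx = 1.6827 → 1.68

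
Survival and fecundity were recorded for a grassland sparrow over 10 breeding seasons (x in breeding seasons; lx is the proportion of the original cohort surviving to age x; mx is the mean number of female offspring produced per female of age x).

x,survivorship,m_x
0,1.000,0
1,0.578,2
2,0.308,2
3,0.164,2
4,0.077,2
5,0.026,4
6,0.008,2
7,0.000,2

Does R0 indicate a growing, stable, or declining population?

R0 = Σ lx·mx = 0 + 1.156 + 0.616 + 0.328 + 0.154 + 0.104 + 0.016 + 0 = 2.374
R0 > 1, so the population is growing.

growing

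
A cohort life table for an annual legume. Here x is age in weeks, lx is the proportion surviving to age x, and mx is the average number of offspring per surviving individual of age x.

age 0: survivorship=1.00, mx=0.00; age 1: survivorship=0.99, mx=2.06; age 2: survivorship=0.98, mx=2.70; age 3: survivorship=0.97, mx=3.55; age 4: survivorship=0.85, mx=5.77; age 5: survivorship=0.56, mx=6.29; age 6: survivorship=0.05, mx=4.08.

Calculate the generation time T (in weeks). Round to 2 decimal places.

3.35

lx·mx: 0, 2.0394, 2.646, 3.4435, 4.9045, 3.5224, 0.204 → R0 = 16.7598
x·lx·mx: 0, 2.0394, 5.292, 10.3305, 19.618, 17.612, 1.224 → Σ = 56.1159
T = 56.1159 / 16.7598 = 3.348244… → 3.35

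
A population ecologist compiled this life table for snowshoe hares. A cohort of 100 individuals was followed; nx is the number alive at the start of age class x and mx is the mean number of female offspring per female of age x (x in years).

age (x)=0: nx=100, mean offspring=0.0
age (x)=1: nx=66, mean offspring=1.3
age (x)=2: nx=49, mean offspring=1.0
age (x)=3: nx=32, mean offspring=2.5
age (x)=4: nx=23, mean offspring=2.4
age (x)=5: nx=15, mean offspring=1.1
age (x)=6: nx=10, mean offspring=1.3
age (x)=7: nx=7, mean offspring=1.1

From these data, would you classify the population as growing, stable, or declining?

lx = nx/n0 = nx/100: 1, 0.66, 0.49, 0.32, 0.23, 0.15, 0.1, 0.07
R0 = Σ lx·mx = 0 + 0.858 + 0.49 + 0.8 + 0.552 + 0.165 + 0.13 + 0.077 = 3.072
R0 > 1, so the population is growing.

growing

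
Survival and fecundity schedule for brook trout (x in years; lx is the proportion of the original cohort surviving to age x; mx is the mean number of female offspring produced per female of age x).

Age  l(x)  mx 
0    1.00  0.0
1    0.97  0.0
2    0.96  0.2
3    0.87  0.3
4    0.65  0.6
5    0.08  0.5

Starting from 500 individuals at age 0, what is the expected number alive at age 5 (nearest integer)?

Expected survivors = N0 · l_5 = 500 × 0.08 = 40 → 40

40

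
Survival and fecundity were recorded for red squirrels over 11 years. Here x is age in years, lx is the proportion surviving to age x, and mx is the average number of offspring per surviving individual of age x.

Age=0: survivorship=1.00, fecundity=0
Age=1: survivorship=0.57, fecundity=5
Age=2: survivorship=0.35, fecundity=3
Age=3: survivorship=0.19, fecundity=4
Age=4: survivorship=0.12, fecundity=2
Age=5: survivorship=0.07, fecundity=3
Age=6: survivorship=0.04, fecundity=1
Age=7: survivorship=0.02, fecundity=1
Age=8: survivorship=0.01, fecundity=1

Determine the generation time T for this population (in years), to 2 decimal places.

lx·mx: 0, 2.85, 1.05, 0.76, 0.24, 0.21, 0.04, 0.02, 0.01 → R0 = 5.18
x·lx·mx: 0, 2.85, 2.1, 2.28, 0.96, 1.05, 0.24, 0.14, 0.08 → Σ = 9.7
T = 9.7 / 5.18 = 1.872587… → 1.87

1.87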